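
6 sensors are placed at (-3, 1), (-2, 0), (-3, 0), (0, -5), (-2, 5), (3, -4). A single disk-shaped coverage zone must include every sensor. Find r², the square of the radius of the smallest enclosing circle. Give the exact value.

The minimum enclosing circle is determined by three boundary points: (0, -5), (-2, 5), (3, -4).
Their circumcentre is (-0.0625, 0.1875) with r² = 26.9140625.
The farthest remaining point (-3, 1) is at distance² 9.2890625 ≤ 26.9140625.

26.9140625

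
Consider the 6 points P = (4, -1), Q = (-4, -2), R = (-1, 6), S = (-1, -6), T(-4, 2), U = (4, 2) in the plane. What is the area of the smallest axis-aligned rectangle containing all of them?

x ranges over [-4, 4], width 8.
y ranges over [-6, 6], height 12.
Area = 8 × 12 = 96.

96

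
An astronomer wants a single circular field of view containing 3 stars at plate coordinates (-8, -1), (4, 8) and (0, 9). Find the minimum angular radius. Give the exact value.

7.5

Call the three points A, B, C in the order given.
Side lengths²: AB² = 225, AC² = 164, BC² = 17.
Since AB² = 225 ≥ 164 + 17 = 181, the angle opposite AB is not acute, so the smallest enclosing circle has AB as diameter.
Centre = midpoint of AB = (-2, 3.5), r² = 225/4 = 56.25.
r = √(56.25) = 7.5.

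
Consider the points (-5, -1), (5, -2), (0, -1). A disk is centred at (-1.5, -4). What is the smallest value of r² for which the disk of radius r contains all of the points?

The required radius is the distance from (-1.5, -4) to the farthest point.
Squared distances: 21.25, 46.25, 11.25.
Maximum is 46.25, attained at (5, -2).

46.25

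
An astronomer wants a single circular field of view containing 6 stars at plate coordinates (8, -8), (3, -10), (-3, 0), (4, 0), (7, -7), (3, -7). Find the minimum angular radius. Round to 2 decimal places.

A smallest enclosing disk is always determined by at most three of the input points on its boundary.
The farthest pair is (8, -8)–(-3, 0) with squared distance 185. The circle on this segment as diameter has centre (2.5, -4) and r² = 185/4 = 46.25.
Check (3, -10): distance² to centre = 36.25 ≤ 46.25, so it lies inside.
All remaining points lie in this disk, and no smaller disk contains both endpoints, so this is the minimum enclosing circle.
r = √(46.25) ≈ 6.80.

6.80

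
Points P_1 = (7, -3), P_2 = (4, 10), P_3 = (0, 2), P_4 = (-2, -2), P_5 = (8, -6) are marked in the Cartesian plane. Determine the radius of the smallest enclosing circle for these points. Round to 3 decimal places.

By Welzl's lemma the MEC is supported by two points (diametrically opposite) or three points (on a circumcircle).
The minimum enclosing circle is determined by three boundary points: P_2, P_4, P_5.
Their circumcentre is (16/3, 11/6) with r² = 2465/36.
The farthest remaining point P_3 is at distance² 1025/36 ≤ 2465/36.
r = √(2465/36) ≈ 8.275.

8.275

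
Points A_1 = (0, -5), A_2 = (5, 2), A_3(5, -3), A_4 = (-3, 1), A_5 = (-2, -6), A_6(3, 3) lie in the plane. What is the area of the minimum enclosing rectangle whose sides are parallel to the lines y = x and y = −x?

90

In coordinates u = x + y, v = x − y the rectangle is axis-aligned; the map (x,y)→(u,v) scales areas by 2.
u-values: -5, 7, 2, -2, -8, 6; range = 7 − (-8) = 15.
v-values: 5, 3, 8, -4, 4, 0; range = 8 − (-4) = 12.
Area = (15 × 12) / 2 = 90.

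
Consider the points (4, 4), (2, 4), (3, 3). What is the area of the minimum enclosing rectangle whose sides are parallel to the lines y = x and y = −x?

In coordinates u = x + y, v = x − y the rectangle is axis-aligned; the map (x,y)→(u,v) scales areas by 2.
u-values: 8, 6, 6; range = 8 − 6 = 2.
v-values: 0, -2, 0; range = 0 − (-2) = 2.
Area = (2 × 2) / 2 = 2.

2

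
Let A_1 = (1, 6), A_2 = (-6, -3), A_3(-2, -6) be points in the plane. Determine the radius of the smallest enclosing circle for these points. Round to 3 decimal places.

Side lengths²: A_1A_2² = 130, A_1A_3² = 153, A_2A_3² = 25.
Since A_1A_3² = 153 < 130 + 25 = 155, the triangle is acute, so the smallest enclosing circle is the circumcircle.
Circumcentre = (-23/38, 1/38), r² = 27625/722.
r = √(27625/722) ≈ 6.186.

6.186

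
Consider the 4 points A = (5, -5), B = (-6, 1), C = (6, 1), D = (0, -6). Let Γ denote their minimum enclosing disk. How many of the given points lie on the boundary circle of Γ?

The minimum enclosing circle is determined by three boundary points: A, B, C.
Their circumcentre is (0, -13/12) with r² = 5809/144.
The farthest remaining point D is at distance² 3481/144 ≤ 5809/144.
The points at distance exactly r from the centre are A, B, C — 3 points.

3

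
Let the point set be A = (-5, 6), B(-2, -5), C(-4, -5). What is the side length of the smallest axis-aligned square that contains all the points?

The bounding box has width 3 and height 11.
An axis-aligned square enclosing the set must have side ≥ max(width, height).
So the minimum side is max(3, 11) = 11.

11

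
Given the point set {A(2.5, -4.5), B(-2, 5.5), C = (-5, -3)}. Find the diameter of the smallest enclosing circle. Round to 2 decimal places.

Side lengths²: AB² = 120.25, AC² = 58.5, BC² = 81.25.
Since AB² = 120.25 < 81.25 + 58.5 = 139.75, the triangle is acute, so the smallest enclosing circle is the circumcircle.
Circumcentre = (-13/28, 5/28), r² = 12025/392.
Diameter = 2r = 2√(12025/392) ≈ 11.08.

11.08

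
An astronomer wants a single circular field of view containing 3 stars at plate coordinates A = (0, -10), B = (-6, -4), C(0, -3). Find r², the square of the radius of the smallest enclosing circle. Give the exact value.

18.5

Side lengths²: AB² = 72, AC² = 49, BC² = 37.
Since AB² = 72 < 49 + 37 = 86, the triangle is acute, so the smallest enclosing circle is the circumcircle.
Circumcentre = (-2.5, -6.5), r² = 18.5.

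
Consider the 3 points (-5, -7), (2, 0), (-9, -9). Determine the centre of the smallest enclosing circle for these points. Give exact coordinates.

(-3.5, -4.5)

Call the three points A, B, C in the order given.
Side lengths²: AB² = 98, AC² = 20, BC² = 202.
Since BC² = 202 ≥ 98 + 20 = 118, the angle opposite BC is not acute, so the smallest enclosing circle has BC as diameter.
Centre = midpoint of BC = (-3.5, -4.5), r² = 202/4 = 50.5.
Centre = (-3.5, -4.5).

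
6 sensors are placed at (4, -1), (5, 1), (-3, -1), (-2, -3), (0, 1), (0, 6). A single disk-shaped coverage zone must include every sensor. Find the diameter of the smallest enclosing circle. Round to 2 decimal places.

9.56

By Welzl's lemma the MEC is supported by two points (diametrically opposite) or three points (on a circumcircle).
The minimum enclosing circle is determined by three boundary points: (5, 1), (-2, -3), (0, 6).
Their circumcentre is (5/22, 27/22) with r² = 5525/242.
The farthest remaining point (4, -1) is at distance² 4645/242 ≤ 5525/242.
Diameter = 2r = 2√(5525/242) ≈ 9.56.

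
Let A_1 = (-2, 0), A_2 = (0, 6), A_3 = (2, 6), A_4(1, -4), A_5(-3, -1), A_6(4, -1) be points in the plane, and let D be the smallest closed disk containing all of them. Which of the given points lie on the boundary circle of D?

By Welzl's lemma the MEC is supported by two points (diametrically opposite) or three points (on a circumcircle).
The minimum enclosing circle is determined by three boundary points: A_2, A_3, A_4.
Their circumcentre is (1, 1.05) with r² = 25.5025.
The farthest remaining point A_5 is at distance² 20.2025 ≤ 25.5025.
The points at distance exactly r from the centre are A_2, A_3, A_4 — 3 points.

A_2, A_3, A_4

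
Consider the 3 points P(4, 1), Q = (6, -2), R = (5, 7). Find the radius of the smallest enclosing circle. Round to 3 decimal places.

Side lengths²: PQ² = 13, PR² = 37, QR² = 82.
Since QR² = 82 ≥ 37 + 13 = 50, the angle opposite QR is not acute, so the smallest enclosing circle has QR as diameter.
Centre = midpoint of QR = (5.5, 2.5), r² = 82/4 = 20.5.
r = √(20.5) ≈ 4.528.

4.528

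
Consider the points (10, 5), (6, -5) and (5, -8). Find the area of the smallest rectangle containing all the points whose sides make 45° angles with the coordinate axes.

72

In coordinates u = x + y, v = x − y the rectangle is axis-aligned; the map (x,y)→(u,v) scales areas by 2.
u-values: 15, 1, -3; range = 15 − (-3) = 18.
v-values: 5, 11, 13; range = 13 − 5 = 8.
Area = (18 × 8) / 2 = 72.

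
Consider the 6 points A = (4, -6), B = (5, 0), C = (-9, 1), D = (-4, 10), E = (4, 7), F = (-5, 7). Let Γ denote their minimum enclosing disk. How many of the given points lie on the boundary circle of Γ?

By Welzl's lemma the MEC is supported by two points (diametrically opposite) or three points (on a circumcircle).
The minimum enclosing circle is determined by three boundary points: A, C, D.
Their circumcentre is (-2/19, 37/19) with r² = 28885/361.
The farthest remaining point F is at distance² 17865/361 ≤ 28885/361.
The points at distance exactly r from the centre are A, C, D — 3 points.

3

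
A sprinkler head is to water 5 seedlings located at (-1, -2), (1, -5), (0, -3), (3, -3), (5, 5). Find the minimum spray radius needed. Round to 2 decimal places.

A smallest enclosing disk is always determined by at most three of the input points on its boundary.
The farthest pair is (1, -5)–(5, 5) with squared distance 116. The circle on this segment as diameter has centre (3, 0) and r² = 116/4 = 29.
Check (-1, -2): distance² to centre = 20 ≤ 29, so it lies inside.
All remaining points lie in this disk, and no smaller disk contains both endpoints, so this is the minimum enclosing circle.
r = √29 ≈ 5.39.

5.39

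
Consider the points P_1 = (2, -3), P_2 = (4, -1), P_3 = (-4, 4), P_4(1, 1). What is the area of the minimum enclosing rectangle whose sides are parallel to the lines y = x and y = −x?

26

In coordinates u = x + y, v = x − y the rectangle is axis-aligned; the map (x,y)→(u,v) scales areas by 2.
u-values: -1, 3, 0, 2; range = 3 − (-1) = 4.
v-values: 5, 5, -8, 0; range = 5 − (-8) = 13.
Area = (4 × 13) / 2 = 26.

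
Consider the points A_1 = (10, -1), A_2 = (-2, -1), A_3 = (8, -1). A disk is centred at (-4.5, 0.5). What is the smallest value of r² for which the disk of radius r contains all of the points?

212.5

The required radius is the distance from (-4.5, 0.5) to the farthest point.
Squared distances: 212.5, 8.5, 158.5.
Maximum is 212.5, attained at A_1.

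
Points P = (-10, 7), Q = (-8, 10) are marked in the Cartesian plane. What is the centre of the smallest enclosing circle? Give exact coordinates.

The smallest circle enclosing two points has them as diameter endpoints.
Centre = midpoint = (-9, 8.5); r² = |PQ|²/4 = 13/4 = 3.25.
Centre = (-9, 8.5).

(-9, 8.5)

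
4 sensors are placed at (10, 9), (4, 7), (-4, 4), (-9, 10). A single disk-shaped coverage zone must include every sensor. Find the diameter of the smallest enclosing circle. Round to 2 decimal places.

The minimum enclosing circle of a finite set is fixed by two of the points (as a diameter) or three (as a circumcircle).
The farthest pair is (10, 9)–(-9, 10) with squared distance 362. The circle on this segment as diameter has centre (0.5, 9.5) and r² = 362/4 = 90.5.
Check (4, 7): distance² to centre = 18.5 ≤ 90.5, so it lies inside.
All remaining points lie in this disk, and no smaller disk contains both endpoints, so this is the minimum enclosing circle.
Diameter = 2r = 2√(90.5) ≈ 19.03.

19.03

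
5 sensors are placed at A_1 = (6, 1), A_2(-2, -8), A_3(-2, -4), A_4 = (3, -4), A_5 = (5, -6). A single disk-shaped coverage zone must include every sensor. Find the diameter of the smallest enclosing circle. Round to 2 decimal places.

12.04

The minimum enclosing circle of a finite set is fixed by two of the points (as a diameter) or three (as a circumcircle).
The farthest pair is A_1–A_2 with squared distance 145. The circle on this segment as diameter has centre (2, -3.5) and r² = 145/4 = 36.25.
Check A_3: distance² to centre = 16.25 ≤ 36.25, so it lies inside.
All remaining points lie in this disk, and no smaller disk contains both endpoints, so this is the minimum enclosing circle.
Diameter = 2r = 2√(36.25) ≈ 12.04.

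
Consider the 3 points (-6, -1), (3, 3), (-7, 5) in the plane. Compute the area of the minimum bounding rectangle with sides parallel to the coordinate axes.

60

x ranges over [-7, 3], width 10.
y ranges over [-1, 5], height 6.
Area = 10 × 6 = 60.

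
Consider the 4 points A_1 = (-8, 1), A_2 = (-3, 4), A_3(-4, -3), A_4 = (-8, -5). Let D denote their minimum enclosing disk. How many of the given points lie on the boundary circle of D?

2

A smallest enclosing disk is always determined by at most three of the input points on its boundary.
The farthest pair is A_2–A_4 with squared distance 106. The circle on this segment as diameter has centre (-5.5, -0.5) and r² = 106/4 = 26.5.
Check A_1: distance² to centre = 8.5 ≤ 26.5, so it lies inside.
All remaining points lie in this disk, and no smaller disk contains both endpoints, so this is the minimum enclosing circle.
The points at distance exactly r from the centre are A_2, A_4 — 2 points.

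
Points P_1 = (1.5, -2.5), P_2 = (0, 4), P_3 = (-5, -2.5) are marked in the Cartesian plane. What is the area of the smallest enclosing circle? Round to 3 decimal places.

Side lengths²: P_1P_2² = 44.5, P_1P_3² = 42.25, P_2P_3² = 67.25.
Since P_2P_3² = 67.25 < 44.5 + 42.25 = 86.75, the triangle is acute, so the smallest enclosing circle is the circumcircle.
Circumcentre = (-1.75, 9/52), r² = 23941/1352.
Area = π·r² = π·23941/1352 ≈ 55.631.

55.631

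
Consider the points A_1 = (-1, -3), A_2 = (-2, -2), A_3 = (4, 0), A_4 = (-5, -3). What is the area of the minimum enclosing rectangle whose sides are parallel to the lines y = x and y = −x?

In coordinates u = x + y, v = x − y the rectangle is axis-aligned; the map (x,y)→(u,v) scales areas by 2.
u-values: -4, -4, 4, -8; range = 4 − (-8) = 12.
v-values: 2, 0, 4, -2; range = 4 − (-2) = 6.
Area = (12 × 6) / 2 = 36.

36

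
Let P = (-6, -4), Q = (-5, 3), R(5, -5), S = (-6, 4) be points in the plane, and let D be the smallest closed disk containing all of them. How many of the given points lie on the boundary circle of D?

2

The farthest pair is R–S with squared distance 202. The circle on this segment as diameter has centre (-0.5, -0.5) and r² = 202/4 = 50.5.
Check P: distance² to centre = 42.5 ≤ 50.5, so it lies inside.
All remaining points lie in this disk, and no smaller disk contains both endpoints, so this is the minimum enclosing circle.
The points at distance exactly r from the centre are R, S — 2 points.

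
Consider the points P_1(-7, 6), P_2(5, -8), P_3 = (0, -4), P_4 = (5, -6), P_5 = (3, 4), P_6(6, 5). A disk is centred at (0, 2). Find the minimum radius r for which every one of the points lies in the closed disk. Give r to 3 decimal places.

The required radius is the distance from (0, 2) to the farthest point.
Squared distances: 65, 125, 36, 89, 13, 45.
Maximum is 125, attained at P_2.
r = √125 ≈ 11.180.

11.180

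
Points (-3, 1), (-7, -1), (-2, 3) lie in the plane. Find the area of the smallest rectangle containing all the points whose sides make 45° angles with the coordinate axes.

9

In coordinates u = x + y, v = x − y the rectangle is axis-aligned; the map (x,y)→(u,v) scales areas by 2.
u-values: -2, -8, 1; range = 1 − (-8) = 9.
v-values: -4, -6, -5; range = -4 − (-6) = 2.
Area = (9 × 2) / 2 = 9.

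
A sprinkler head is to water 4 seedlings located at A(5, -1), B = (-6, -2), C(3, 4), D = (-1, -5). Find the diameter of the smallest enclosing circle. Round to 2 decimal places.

By Welzl's lemma the MEC is supported by two points (diametrically opposite) or three points (on a circumcircle).
The minimum enclosing circle is determined by three boundary points: A, B, C.
Their circumcentre is (-23/38, -13/38) with r² = 22997/722.
The farthest remaining point D is at distance² 15777/722 ≤ 22997/722.
Diameter = 2r = 2√(22997/722) ≈ 11.29.

11.29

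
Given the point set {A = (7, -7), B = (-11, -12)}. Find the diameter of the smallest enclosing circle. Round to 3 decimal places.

18.682

The smallest circle enclosing two points has them as diameter endpoints.
Centre = midpoint = (-2, -9.5); r² = |AB|²/4 = 349/4 = 87.25.
Diameter = 2r = 2√(87.25) ≈ 18.682.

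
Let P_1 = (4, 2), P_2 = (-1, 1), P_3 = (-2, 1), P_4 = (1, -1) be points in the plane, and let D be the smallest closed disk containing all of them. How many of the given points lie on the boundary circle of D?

2

The farthest pair is P_1–P_3 with squared distance 37. The circle on this segment as diameter has centre (1, 1.5) and r² = 37/4 = 9.25.
Check P_2: distance² to centre = 4.25 ≤ 9.25, so it lies inside.
All remaining points lie in this disk, and no smaller disk contains both endpoints, so this is the minimum enclosing circle.
The points at distance exactly r from the centre are P_1, P_3 — 2 points.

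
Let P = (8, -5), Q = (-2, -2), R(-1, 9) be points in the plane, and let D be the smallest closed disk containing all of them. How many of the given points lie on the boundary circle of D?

Side lengths²: PQ² = 109, PR² = 277, QR² = 122.
Since PR² = 277 ≥ 122 + 109 = 231, the angle opposite PR is not acute, so the smallest enclosing circle has PR as diameter.
Centre = midpoint of PR = (3.5, 2), r² = 277/4 = 69.25.
The points at distance exactly r from the centre are P, R — 2 points.

2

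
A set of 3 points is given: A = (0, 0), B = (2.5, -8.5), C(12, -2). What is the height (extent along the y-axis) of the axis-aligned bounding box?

8.5

max y = 0, min y = -8.5, so height = 8.5.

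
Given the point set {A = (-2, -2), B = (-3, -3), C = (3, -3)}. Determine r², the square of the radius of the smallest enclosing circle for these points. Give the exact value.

9

Side lengths²: AB² = 2, AC² = 26, BC² = 36.
Since BC² = 36 ≥ 26 + 2 = 28, the angle opposite BC is not acute, so the smallest enclosing circle has BC as diameter.
Centre = midpoint of BC = (0, -3), r² = 36/4 = 9.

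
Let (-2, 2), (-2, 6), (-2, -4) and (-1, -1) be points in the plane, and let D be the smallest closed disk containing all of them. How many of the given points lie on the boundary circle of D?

2

By Welzl's lemma the MEC is supported by two points (diametrically opposite) or three points (on a circumcircle).
The farthest pair is (-2, 6)–(-2, -4) with squared distance 100. The circle on this segment as diameter has centre (-2, 1) and r² = 100/4 = 25.
Check (-2, 2): distance² to centre = 1 ≤ 25, so it lies inside.
All remaining points lie in this disk, and no smaller disk contains both endpoints, so this is the minimum enclosing circle.
The points at distance exactly r from the centre are (-2, 6), (-2, -4) — 2 points.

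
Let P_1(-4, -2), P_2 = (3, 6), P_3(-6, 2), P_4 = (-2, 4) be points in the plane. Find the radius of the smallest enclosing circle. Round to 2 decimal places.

5.32

A smallest enclosing disk is always determined by at most three of the input points on its boundary.
The minimum enclosing circle is determined by three boundary points: P_1, P_2, P_3.
Their circumcentre is (-15/22, 95/44) with r² = 54805/1936.
The farthest remaining point P_4 is at distance² 9925/1936 ≤ 54805/1936.
r = √(54805/1936) ≈ 5.32.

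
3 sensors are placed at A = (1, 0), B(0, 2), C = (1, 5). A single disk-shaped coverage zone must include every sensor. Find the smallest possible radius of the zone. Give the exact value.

2.5

Side lengths²: AB² = 5, AC² = 25, BC² = 10.
Since AC² = 25 ≥ 10 + 5 = 15, the angle opposite AC is not acute, so the smallest enclosing circle has AC as diameter.
Centre = midpoint of AC = (1, 2.5), r² = 25/4 = 6.25.
r = √(6.25) = 2.5.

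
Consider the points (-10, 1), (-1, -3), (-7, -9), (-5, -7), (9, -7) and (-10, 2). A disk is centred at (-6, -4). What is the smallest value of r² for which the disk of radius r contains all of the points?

The required radius is the distance from (-6, -4) to the farthest point.
Squared distances: 41, 26, 26, 10, 234, 52.
Maximum is 234, attained at (9, -7).

234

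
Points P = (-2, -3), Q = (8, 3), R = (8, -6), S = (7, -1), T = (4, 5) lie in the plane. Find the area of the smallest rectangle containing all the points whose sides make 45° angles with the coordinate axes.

120

In coordinates u = x + y, v = x − y the rectangle is axis-aligned; the map (x,y)→(u,v) scales areas by 2.
u-values: -5, 11, 2, 6, 9; range = 11 − (-5) = 16.
v-values: 1, 5, 14, 8, -1; range = 14 − (-1) = 15.
Area = (16 × 15) / 2 = 120.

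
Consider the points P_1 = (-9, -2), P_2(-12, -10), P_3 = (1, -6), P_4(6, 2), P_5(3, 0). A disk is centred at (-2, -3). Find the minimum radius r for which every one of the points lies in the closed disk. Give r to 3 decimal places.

The required radius is the distance from (-2, -3) to the farthest point.
Squared distances: 50, 149, 18, 89, 34.
Maximum is 149, attained at P_2.
r = √149 ≈ 12.207.

12.207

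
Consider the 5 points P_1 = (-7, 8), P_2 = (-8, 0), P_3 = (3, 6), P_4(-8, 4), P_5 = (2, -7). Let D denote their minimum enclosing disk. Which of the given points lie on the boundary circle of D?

The farthest pair is P_1–P_5 with squared distance 306. The circle on this segment as diameter has centre (-2.5, 0.5) and r² = 306/4 = 76.5.
Check P_2: distance² to centre = 30.5 ≤ 76.5, so it lies inside.
All remaining points lie in this disk, and no smaller disk contains both endpoints, so this is the minimum enclosing circle.
The points at distance exactly r from the centre are P_1, P_5 — 2 points.

P_1, P_5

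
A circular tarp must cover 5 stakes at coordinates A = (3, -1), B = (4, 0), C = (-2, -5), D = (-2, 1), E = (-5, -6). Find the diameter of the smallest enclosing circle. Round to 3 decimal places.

By Welzl's lemma the MEC is supported by two points (diametrically opposite) or three points (on a circumcircle).
The farthest pair is B–E with squared distance 117. The circle on this segment as diameter has centre (-0.5, -3) and r² = 117/4 = 29.25.
Check A: distance² to centre = 16.25 ≤ 29.25, so it lies inside.
All remaining points lie in this disk, and no smaller disk contains both endpoints, so this is the minimum enclosing circle.
Diameter = 2r = 2√(29.25) ≈ 10.817.

10.817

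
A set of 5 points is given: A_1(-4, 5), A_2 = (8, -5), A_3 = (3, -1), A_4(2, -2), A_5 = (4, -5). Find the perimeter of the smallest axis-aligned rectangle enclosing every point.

44

Width = max x − min x = 8 − (-4) = 12.
Height = max y − min y = 5 − (-5) = 10.
Perimeter = 2(12 + 10) = 44.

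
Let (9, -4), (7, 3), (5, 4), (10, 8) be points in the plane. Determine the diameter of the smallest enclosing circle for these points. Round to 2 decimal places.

12.04

The farthest pair is (9, -4)–(10, 8) with squared distance 145. The circle on this segment as diameter has centre (9.5, 2) and r² = 145/4 = 36.25.
Check (7, 3): distance² to centre = 7.25 ≤ 36.25, so it lies inside.
All remaining points lie in this disk, and no smaller disk contains both endpoints, so this is the minimum enclosing circle.
Diameter = 2r = 2√(36.25) ≈ 12.04.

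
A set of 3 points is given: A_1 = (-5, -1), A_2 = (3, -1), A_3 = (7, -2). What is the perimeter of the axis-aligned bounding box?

Width = max x − min x = 7 − (-5) = 12.
Height = max y − min y = -1 − (-2) = 1.
Perimeter = 2(12 + 1) = 26.

26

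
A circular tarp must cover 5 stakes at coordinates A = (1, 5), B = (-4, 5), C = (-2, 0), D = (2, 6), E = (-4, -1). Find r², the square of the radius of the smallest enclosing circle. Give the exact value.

21.25

The minimum enclosing circle of a finite set is fixed by two of the points (as a diameter) or three (as a circumcircle).
The farthest pair is D–E with squared distance 85. The circle on this segment as diameter has centre (-1, 2.5) and r² = 85/4 = 21.25.
Check A: distance² to centre = 10.25 ≤ 21.25, so it lies inside.
All remaining points lie in this disk, and no smaller disk contains both endpoints, so this is the minimum enclosing circle.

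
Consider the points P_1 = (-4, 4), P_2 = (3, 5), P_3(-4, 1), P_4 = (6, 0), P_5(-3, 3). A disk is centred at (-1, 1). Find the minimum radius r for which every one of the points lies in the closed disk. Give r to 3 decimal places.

The required radius is the distance from (-1, 1) to the farthest point.
Squared distances: 18, 32, 9, 50, 8.
Maximum is 50, attained at P_4.
r = √50 ≈ 7.071.

7.071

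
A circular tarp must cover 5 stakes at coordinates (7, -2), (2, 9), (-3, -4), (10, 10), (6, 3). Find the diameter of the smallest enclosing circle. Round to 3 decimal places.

A smallest enclosing disk is always determined by at most three of the input points on its boundary.
The farthest pair is (-3, -4)–(10, 10) with squared distance 365. The circle on this segment as diameter has centre (3.5, 3) and r² = 365/4 = 91.25.
Check (7, -2): distance² to centre = 37.25 ≤ 91.25, so it lies inside.
All remaining points lie in this disk, and no smaller disk contains both endpoints, so this is the minimum enclosing circle.
Diameter = 2r = 2√(91.25) ≈ 19.105.

19.105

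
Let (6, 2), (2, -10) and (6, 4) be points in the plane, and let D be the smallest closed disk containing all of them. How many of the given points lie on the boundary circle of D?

2

Call the three points A, B, C in the order given.
Side lengths²: AB² = 160, AC² = 4, BC² = 212.
Since BC² = 212 ≥ 160 + 4 = 164, the angle opposite BC is not acute, so the smallest enclosing circle has BC as diameter.
Centre = midpoint of BC = (4, -3), r² = 212/4 = 53.
The points at distance exactly r from the centre are (2, -10), (6, 4) — 2 points.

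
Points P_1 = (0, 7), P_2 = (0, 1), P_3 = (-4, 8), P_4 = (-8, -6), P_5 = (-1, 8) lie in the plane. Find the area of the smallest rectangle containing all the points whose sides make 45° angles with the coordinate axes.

115.5

In coordinates u = x + y, v = x − y the rectangle is axis-aligned; the map (x,y)→(u,v) scales areas by 2.
u-values: 7, 1, 4, -14, 7; range = 7 − (-14) = 21.
v-values: -7, -1, -12, -2, -9; range = -1 − (-12) = 11.
Area = (21 × 11) / 2 = 115.5.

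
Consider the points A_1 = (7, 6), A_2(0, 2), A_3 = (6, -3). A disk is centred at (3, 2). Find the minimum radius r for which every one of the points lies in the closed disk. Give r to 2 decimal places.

The required radius is the distance from (3, 2) to the farthest point.
Squared distances: 32, 9, 34.
Maximum is 34, attained at A_3.
r = √34 ≈ 5.83.

5.83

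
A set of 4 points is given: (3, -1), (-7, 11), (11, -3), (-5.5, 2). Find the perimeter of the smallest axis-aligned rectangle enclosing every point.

64

Width = max x − min x = 11 − (-7) = 18.
Height = max y − min y = 11 − (-3) = 14.
Perimeter = 2(18 + 14) = 64.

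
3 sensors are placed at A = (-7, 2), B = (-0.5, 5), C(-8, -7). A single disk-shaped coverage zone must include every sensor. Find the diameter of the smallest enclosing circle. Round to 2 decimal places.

Side lengths²: AB² = 51.25, AC² = 82, BC² = 200.25.
Since BC² = 200.25 ≥ 82 + 51.25 = 133.25, the angle opposite BC is not acute, so the smallest enclosing circle has BC as diameter.
Centre = midpoint of BC = (-4.25, -1), r² = 200.25/4 = 50.0625.
Diameter = 2r = 2√(50.0625) ≈ 14.15.

14.15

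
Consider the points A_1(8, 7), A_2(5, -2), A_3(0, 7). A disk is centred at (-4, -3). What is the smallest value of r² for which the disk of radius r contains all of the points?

244

The required radius is the distance from (-4, -3) to the farthest point.
Squared distances: 244, 82, 116.
Maximum is 244, attained at A_1.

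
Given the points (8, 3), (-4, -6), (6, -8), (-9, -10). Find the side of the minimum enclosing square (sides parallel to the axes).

The bounding box has width 17 and height 13.
An axis-aligned square enclosing the set must have side ≥ max(width, height).
So the minimum side is max(17, 13) = 17.

17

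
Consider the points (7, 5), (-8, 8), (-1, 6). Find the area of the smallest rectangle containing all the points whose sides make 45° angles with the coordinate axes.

In coordinates u = x + y, v = x − y the rectangle is axis-aligned; the map (x,y)→(u,v) scales areas by 2.
u-values: 12, 0, 5; range = 12 − 0 = 12.
v-values: 2, -16, -7; range = 2 − (-16) = 18.
Area = (12 × 18) / 2 = 108.

108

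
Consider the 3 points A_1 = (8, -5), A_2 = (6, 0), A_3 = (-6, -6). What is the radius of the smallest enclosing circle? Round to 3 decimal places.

Side lengths²: A_1A_2² = 29, A_1A_3² = 197, A_2A_3² = 180.
Since A_1A_3² = 197 < 180 + 29 = 209, the triangle is acute, so the smallest enclosing circle is the circumcircle.
Circumcentre = (23/24, -59/12), r² = 28565/576.
r = √(28565/576) ≈ 7.042.

7.042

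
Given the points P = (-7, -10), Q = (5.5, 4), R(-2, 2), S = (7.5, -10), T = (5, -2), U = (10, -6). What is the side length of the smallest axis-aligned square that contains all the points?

The bounding box has width 17 and height 14.
An axis-aligned square enclosing the set must have side ≥ max(width, height).
So the minimum side is max(17, 14) = 17.

17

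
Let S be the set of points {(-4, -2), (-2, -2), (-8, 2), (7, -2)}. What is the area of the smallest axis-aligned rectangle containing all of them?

60

x ranges over [-8, 7], width 15.
y ranges over [-2, 2], height 4.
Area = 15 × 4 = 60.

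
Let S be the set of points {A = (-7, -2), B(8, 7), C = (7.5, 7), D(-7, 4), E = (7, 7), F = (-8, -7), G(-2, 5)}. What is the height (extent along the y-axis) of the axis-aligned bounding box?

14

max y = 7, min y = -7, so height = 14.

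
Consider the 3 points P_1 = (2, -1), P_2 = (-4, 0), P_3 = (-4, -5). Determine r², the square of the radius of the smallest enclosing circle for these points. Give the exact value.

481/36

Side lengths²: P_1P_2² = 37, P_1P_3² = 52, P_2P_3² = 25.
Since P_1P_3² = 52 < 37 + 25 = 62, the triangle is acute, so the smallest enclosing circle is the circumcircle.
Circumcentre = (-4/3, -2.5), r² = 481/36.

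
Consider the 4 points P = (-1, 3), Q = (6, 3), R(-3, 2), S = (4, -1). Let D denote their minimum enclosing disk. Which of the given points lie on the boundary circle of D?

Q, R

By Welzl's lemma the MEC is supported by two points (diametrically opposite) or three points (on a circumcircle).
The farthest pair is Q–R with squared distance 82. The circle on this segment as diameter has centre (1.5, 2.5) and r² = 82/4 = 20.5.
Check P: distance² to centre = 6.5 ≤ 20.5, so it lies inside.
All remaining points lie in this disk, and no smaller disk contains both endpoints, so this is the minimum enclosing circle.
The points at distance exactly r from the centre are Q, R — 2 points.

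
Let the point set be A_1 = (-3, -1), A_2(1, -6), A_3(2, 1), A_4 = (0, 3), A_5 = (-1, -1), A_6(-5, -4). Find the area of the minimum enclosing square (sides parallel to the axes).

The bounding box has width 7 and height 9.
An axis-aligned square enclosing the set must have side ≥ max(width, height).
So the minimum side is max(7, 9) = 9.
Area = 9² = 81.

81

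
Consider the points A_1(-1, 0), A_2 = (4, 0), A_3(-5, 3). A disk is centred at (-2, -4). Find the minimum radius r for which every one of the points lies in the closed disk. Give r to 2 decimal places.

7.62

The required radius is the distance from (-2, -4) to the farthest point.
Squared distances: 17, 52, 58.
Maximum is 58, attained at A_3.
r = √58 ≈ 7.62.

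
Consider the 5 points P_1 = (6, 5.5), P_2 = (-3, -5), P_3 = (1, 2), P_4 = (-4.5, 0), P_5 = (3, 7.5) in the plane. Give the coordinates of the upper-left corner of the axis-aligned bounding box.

(-4.5, 7.5)

x-range [-4.5, 6], y-range [-5, 7.5].
The upper-left corner is (-4.5, 7.5).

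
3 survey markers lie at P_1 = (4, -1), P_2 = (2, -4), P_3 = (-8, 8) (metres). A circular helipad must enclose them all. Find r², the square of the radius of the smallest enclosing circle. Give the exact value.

61

Side lengths²: P_1P_2² = 13, P_1P_3² = 225, P_2P_3² = 244.
Since P_2P_3² = 244 ≥ 225 + 13 = 238, the angle opposite P_2P_3 is not acute, so the smallest enclosing circle has P_2P_3 as diameter.
Centre = midpoint of P_2P_3 = (-3, 2), r² = 244/4 = 61.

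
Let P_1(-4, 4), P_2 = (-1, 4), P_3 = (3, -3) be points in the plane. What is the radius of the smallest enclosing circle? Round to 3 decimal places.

4.950

Side lengths²: P_1P_2² = 9, P_1P_3² = 98, P_2P_3² = 65.
Since P_1P_3² = 98 ≥ 65 + 9 = 74, the angle opposite P_1P_3 is not acute, so the smallest enclosing circle has P_1P_3 as diameter.
Centre = midpoint of P_1P_3 = (-0.5, 0.5), r² = 98/4 = 24.5.
r = √(24.5) ≈ 4.950.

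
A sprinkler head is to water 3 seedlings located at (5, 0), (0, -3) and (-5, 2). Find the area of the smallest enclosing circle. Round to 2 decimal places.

81.68

Call the three points A, B, C in the order given.
Side lengths²: AB² = 34, AC² = 104, BC² = 50.
Since AC² = 104 ≥ 50 + 34 = 84, the angle opposite AC is not acute, so the smallest enclosing circle has AC as diameter.
Centre = midpoint of AC = (0, 1), r² = 104/4 = 26.
Area = π·r² = π·26 ≈ 81.68.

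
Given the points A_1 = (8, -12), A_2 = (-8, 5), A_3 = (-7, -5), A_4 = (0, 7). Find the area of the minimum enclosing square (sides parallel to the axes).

The bounding box has width 16 and height 19.
An axis-aligned square enclosing the set must have side ≥ max(width, height).
So the minimum side is max(16, 19) = 19.
Area = 19² = 361.

361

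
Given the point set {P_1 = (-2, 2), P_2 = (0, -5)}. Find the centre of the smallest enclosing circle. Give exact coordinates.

The smallest circle enclosing two points has them as diameter endpoints.
Centre = midpoint = (-1, -1.5); r² = |P_1P_2|²/4 = 53/4 = 13.25.
Centre = (-1, -1.5).

(-1, -1.5)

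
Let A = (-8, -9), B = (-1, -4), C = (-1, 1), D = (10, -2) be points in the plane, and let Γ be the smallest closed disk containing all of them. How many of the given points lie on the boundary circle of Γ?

The farthest pair is A–D with squared distance 373. The circle on this segment as diameter has centre (1, -5.5) and r² = 373/4 = 93.25.
Check B: distance² to centre = 6.25 ≤ 93.25, so it lies inside.
All remaining points lie in this disk, and no smaller disk contains both endpoints, so this is the minimum enclosing circle.
The points at distance exactly r from the centre are A, D — 2 points.

2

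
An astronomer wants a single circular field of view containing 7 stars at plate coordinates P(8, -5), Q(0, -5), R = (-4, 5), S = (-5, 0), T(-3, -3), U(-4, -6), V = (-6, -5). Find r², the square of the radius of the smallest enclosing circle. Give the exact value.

63.44

The minimum enclosing circle is determined by three boundary points: P, R, V.
Their circumcentre is (1, -1.2) with r² = 63.44.
The farthest remaining point U is at distance² 48.04 ≤ 63.44.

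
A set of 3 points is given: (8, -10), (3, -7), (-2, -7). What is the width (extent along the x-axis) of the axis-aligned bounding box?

max x = 8, min x = -2, so width = 10.

10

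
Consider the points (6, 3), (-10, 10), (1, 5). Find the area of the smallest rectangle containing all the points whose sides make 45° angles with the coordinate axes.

In coordinates u = x + y, v = x − y the rectangle is axis-aligned; the map (x,y)→(u,v) scales areas by 2.
u-values: 9, 0, 6; range = 9 − 0 = 9.
v-values: 3, -20, -4; range = 3 − (-20) = 23.
Area = (9 × 23) / 2 = 103.5.

103.5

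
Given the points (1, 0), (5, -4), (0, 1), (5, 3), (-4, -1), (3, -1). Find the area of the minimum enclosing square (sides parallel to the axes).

81

The bounding box has width 9 and height 7.
An axis-aligned square enclosing the set must have side ≥ max(width, height).
So the minimum side is max(9, 7) = 9.
Area = 9² = 81.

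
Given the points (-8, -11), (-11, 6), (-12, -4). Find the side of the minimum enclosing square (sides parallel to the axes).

17

The bounding box has width 4 and height 17.
An axis-aligned square enclosing the set must have side ≥ max(width, height).
So the minimum side is max(4, 17) = 17.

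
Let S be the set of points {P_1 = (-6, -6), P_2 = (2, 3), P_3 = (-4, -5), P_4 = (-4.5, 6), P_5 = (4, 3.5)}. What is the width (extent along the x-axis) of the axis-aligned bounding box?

10

max x = 4, min x = -6, so width = 10.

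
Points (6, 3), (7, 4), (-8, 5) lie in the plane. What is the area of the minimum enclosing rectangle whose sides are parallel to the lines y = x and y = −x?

In coordinates u = x + y, v = x − y the rectangle is axis-aligned; the map (x,y)→(u,v) scales areas by 2.
u-values: 9, 11, -3; range = 11 − (-3) = 14.
v-values: 3, 3, -13; range = 3 − (-13) = 16.
Area = (14 × 16) / 2 = 112.

112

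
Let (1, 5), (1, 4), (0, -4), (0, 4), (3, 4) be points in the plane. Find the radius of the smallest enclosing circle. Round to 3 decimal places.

4.528

The minimum enclosing circle of a finite set is fixed by two of the points (as a diameter) or three (as a circumcircle).
The farthest pair is (1, 5)–(0, -4) with squared distance 82. The circle on this segment as diameter has centre (0.5, 0.5) and r² = 82/4 = 20.5.
Check (1, 4): distance² to centre = 12.5 ≤ 20.5, so it lies inside.
All remaining points lie in this disk, and no smaller disk contains both endpoints, so this is the minimum enclosing circle.
r = √(20.5) ≈ 4.528.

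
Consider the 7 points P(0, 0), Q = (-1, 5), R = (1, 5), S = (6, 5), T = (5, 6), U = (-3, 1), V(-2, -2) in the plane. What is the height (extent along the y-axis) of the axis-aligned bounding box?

max y = 6, min y = -2, so height = 8.

8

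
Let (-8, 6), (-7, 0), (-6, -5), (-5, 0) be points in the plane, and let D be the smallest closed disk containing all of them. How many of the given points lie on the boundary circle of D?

The farthest pair is (-8, 6)–(-6, -5) with squared distance 125. The circle on this segment as diameter has centre (-7, 0.5) and r² = 125/4 = 31.25.
Check (-7, 0): distance² to centre = 0.25 ≤ 31.25, so it lies inside.
All remaining points lie in this disk, and no smaller disk contains both endpoints, so this is the minimum enclosing circle.
The points at distance exactly r from the centre are (-8, 6), (-6, -5) — 2 points.

2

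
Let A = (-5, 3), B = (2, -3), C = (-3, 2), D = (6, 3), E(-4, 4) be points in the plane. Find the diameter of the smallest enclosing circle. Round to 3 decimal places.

11.081

A smallest enclosing disk is always determined by at most three of the input points on its boundary.
The minimum enclosing circle is determined by three boundary points: A, B, D.
Their circumcentre is (0.5, 7/3) with r² = 1105/36.
The farthest remaining point E is at distance² 829/36 ≤ 1105/36.
Diameter = 2r = 2√(1105/36) ≈ 11.081.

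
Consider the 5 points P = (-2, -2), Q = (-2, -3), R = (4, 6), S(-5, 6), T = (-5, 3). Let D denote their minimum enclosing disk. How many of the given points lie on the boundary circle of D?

3

The minimum enclosing circle is determined by three boundary points: Q, R, S.
Their circumcentre is (-0.5, 2.5) with r² = 32.5.
The farthest remaining point P is at distance² 22.5 ≤ 32.5.
The points at distance exactly r from the centre are Q, R, S — 3 points.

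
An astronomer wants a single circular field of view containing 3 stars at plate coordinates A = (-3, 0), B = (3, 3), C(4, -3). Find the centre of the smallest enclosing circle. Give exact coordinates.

Side lengths²: AB² = 45, AC² = 58, BC² = 37.
Since AC² = 58 < 45 + 37 = 82, the triangle is acute, so the smallest enclosing circle is the circumcircle.
Circumcentre = (25/26, -11/26), r² = 5365/338.
Centre = (25/26, -11/26).

(25/26, -11/26)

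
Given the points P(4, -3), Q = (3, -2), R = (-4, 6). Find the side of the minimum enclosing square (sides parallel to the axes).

The bounding box has width 8 and height 9.
An axis-aligned square enclosing the set must have side ≥ max(width, height).
So the minimum side is max(8, 9) = 9.

9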